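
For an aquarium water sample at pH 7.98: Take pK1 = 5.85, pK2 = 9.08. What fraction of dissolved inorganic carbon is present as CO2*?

α₀ = 0.00682

α₀ = 1 / (1 + K1/[H⁺] + K1K2/[H⁺]²) = 1 / (1 + 10^+2.13 + 10^+1.03)
   = 1 / (1 + 134.90 + 10.715) = 1/146.61 = 0.006821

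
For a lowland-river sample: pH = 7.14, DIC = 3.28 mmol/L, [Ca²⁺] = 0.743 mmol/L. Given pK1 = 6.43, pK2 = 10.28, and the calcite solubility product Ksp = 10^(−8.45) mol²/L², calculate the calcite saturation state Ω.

α₂ = 1 / (1 + [H⁺]/K2 + [H⁺]²/(K1K2)) = 1 / (1 + 10^+3.14 + 10^+2.43)
   = 1 / (1 + 1380.4 + 269.15) = 1/1650.5 = 0.0006059
[CO3²⁻] = α₂ × DIC = 0.0006059 × 3.28 = 0.001987 mmol/L = 1.987 μmol/L
Ksp = 10^(−8.45) = 3.548×10^-9
Ω = [Ca²⁺][CO3²⁻]/Ksp = (0.743×10^-3)(1.987×10^-6) / 3.548×10^-9 = 0.416

Ω = 0.416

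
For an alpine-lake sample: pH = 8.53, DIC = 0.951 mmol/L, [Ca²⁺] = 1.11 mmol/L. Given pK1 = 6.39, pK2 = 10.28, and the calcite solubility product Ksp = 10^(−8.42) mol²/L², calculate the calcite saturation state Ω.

α₂ = 1 / (1 + [H⁺]/K2 + [H⁺]²/(K1K2)) = 1 / (1 + 10^+1.75 + 10^-0.39)
   = 1 / (1 + 56.234 + 0.40738) = 1/57.642 = 0.01735
[CO3²⁻] = α₂ × DIC = 0.01735 × 0.951 = 0.01650 mmol/L = 16.50 μmol/L
Ksp = 10^(−8.42) = 3.802×10^-9
Ω = [Ca²⁺][CO3²⁻]/Ksp = (1.11×10^-3)(1.650×10^-5) / 3.802×10^-9 = 4.82

Ω = 4.82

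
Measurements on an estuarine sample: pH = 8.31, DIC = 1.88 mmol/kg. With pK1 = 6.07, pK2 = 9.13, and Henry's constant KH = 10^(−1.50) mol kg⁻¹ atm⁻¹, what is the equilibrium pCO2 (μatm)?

pCO2 = 296 μatm

α₀ = 1 / (1 + K1/[H⁺] + K1K2/[H⁺]²) = 1 / (1 + 10^+2.24 + 10^+1.42)
   = 1 / (1 + 173.78 + 26.303) = 1/201.08 = 0.004973
[CO2*] = α₀ × DIC = 0.004973 × 1.88 = 0.009349 mmol/kg = 9.349 μmol/kg
pCO2 = [CO2*]/KH = 9.349×10^-6 / 3.162×10^-2 = 296 μatm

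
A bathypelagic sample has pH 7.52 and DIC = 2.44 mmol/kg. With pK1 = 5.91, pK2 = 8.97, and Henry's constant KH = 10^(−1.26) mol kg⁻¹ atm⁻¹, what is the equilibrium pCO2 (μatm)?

α₀ = 1 / (1 + K1/[H⁺] + K1K2/[H⁺]²) = 1 / (1 + 10^+1.61 + 10^+0.16)
   = 1 / (1 + 40.738 + 1.4454) = 1/43.183 = 0.02316
[CO2*] = α₀ × DIC = 0.02316 × 2.44 = 0.05650 mmol/kg
pCO2 = [CO2*]/KH = 5.650×10^-5 / 5.495×10^-2 = 1030 μatm

pCO2 = 1030 μatm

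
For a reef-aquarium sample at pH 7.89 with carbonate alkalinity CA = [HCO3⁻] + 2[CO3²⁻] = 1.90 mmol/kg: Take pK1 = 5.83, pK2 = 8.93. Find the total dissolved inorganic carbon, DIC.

CA = [HCO3⁻] + 2[CO3²⁻] = (α₁ + 2α₂)·DIC
At pH 7.89: [H⁺]/K1 = 10^-2.06 = 0.0087096, K2/[H⁺] = 10^-1.04 = 0.091201
α₁ = 1/(1 + 0.0087096 + 0.091201) = 1/1.0999 = 0.9092; α₂ = α₁·K2/[H⁺] = 0.08292
α₁ + 2α₂ = 1.0750
DIC = CA / (α₁ + 2α₂) = 1.90 / 1.0750 = 1.77 mmol/kg

DIC = 1.77 mmol/kg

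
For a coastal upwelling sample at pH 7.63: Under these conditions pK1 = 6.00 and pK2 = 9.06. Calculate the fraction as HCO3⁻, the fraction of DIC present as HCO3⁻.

α₁ = 1 / (1 + [H⁺]/K1 + K2/[H⁺]) = 1 / (1 + 10^-1.63 + 10^-1.43)
   = 1 / (1 + 0.023442 + 0.037154) = 1/1.0606 = 0.9429

α₁ = 0.943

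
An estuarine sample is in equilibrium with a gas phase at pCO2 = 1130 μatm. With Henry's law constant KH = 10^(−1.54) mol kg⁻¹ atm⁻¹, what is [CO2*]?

KH = 10^(−1.54) = 2.884×10^-2 mol kg⁻¹ atm⁻¹
[CO2*] = KH · pCO2 = 2.884×10^-2 × 1130×10^-6 atm = 3.26×10^-5 mol/kg

[CO2*] = 32.6 μmol/kg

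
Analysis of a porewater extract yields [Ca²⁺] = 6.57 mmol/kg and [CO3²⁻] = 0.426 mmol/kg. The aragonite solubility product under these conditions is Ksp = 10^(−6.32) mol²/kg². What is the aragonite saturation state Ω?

Ω = 5.85

Ksp = 10^(−6.32) = 4.786×10^-7
Ω = [Ca²⁺][CO3²⁻]/Ksp = (6.57×10^-3)(0.426×10^-3) / 4.786×10^-7 = 5.85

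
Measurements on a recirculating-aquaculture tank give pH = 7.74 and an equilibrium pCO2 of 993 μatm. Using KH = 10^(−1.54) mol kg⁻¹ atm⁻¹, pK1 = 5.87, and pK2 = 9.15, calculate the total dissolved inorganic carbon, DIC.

DIC = 2.23 mmol/kg

[CO2*] = KH · pCO2 = 10^(−1.54) × 993×10^-6 = 2.864×10^-5 mol/kg
α₀ = 1/(1 + K1/[H⁺] + K1K2/[H⁺]²) = 1/(1 + 10^+1.87 + 10^+0.46) = 0.01282
DIC = [CO2*]/α₀ = 2.864×10^-5 / 0.01282 = 2.23 mmol/kg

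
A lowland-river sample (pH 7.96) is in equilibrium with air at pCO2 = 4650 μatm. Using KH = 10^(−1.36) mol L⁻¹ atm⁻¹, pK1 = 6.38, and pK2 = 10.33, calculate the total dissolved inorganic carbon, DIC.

DIC = 7.95 mmol/L

[CO2*] = KH · pCO2 = 10^(−1.36) × 4650×10^-6 = 2.030×10^-4 mol/L
α₀ = 1/(1 + K1/[H⁺] + K1K2/[H⁺]²) = 1/(1 + 10^+1.58 + 10^-0.79) = 0.02552
DIC = [CO2*]/α₀ = 2.030×10^-4 / 0.02552 = 7.95 mmol/L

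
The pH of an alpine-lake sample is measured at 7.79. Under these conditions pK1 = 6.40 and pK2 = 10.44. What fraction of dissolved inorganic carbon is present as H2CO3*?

α₀ = 1 / (1 + K1/[H⁺] + K1K2/[H⁺]²) = 1 / (1 + 10^+1.39 + 10^-1.26)
   = 1 / (1 + 24.547 + 0.054954) = 1/25.602 = 0.03906

α₀ = 0.0391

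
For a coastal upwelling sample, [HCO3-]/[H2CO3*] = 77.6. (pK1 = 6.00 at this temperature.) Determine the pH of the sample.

pH = 7.89

From K1 = [H⁺][HCO3-]/[H2CO3*]:  pH = pK1 + log₁₀([HCO3-]/[H2CO3*])
log₁₀(77.6) = +1.890
pH = 6.00 + (+1.890) = 7.89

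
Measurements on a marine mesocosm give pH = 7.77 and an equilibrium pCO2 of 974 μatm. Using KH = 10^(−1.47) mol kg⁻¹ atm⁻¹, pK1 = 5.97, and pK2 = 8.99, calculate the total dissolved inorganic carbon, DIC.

[CO2*] = KH · pCO2 = 10^(−1.47) × 974×10^-6 = 3.300×10^-5 mol/kg
α₀ = 1/(1 + K1/[H⁺] + K1K2/[H⁺]²) = 1/(1 + 10^+1.80 + 10^+0.58) = 0.01473
DIC = [CO2*]/α₀ = 3.300×10^-5 / 0.01473 = 2.24 mmol/kg

DIC = 2.24 mmol/kg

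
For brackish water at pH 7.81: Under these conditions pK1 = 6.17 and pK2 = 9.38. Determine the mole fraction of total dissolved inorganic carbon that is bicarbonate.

α₁ = 1 / (1 + [H⁺]/K1 + K2/[H⁺]) = 1 / (1 + 10^-1.64 + 10^-1.57)
   = 1 / (1 + 0.022909 + 0.026915) = 1/1.0498 = 0.9525

α₁ = 0.953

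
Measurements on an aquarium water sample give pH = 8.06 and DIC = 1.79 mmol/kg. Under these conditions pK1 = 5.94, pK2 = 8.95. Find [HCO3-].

α₁ = 1 / (1 + [H⁺]/K1 + K2/[H⁺]) = 1 / (1 + 10^-2.12 + 10^-0.89)
   = 1 / (1 + 0.0075858 + 0.12882) = 1/1.1364 = 0.8800
[HCO3⁻] = α₁ × DIC = 0.8800 × 1.79 = 1.58 mmol/kg

[HCO3⁻] = 1.58 mmol/kg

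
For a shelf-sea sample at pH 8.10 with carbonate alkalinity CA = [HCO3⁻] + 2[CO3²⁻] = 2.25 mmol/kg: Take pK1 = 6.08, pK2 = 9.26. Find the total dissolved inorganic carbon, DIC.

DIC = 2.13 mmol/kg

CA = [HCO3⁻] + 2[CO3²⁻] = (α₁ + 2α₂)·DIC
At pH 8.10: [H⁺]/K1 = 10^-2.02 = 0.0095499, K2/[H⁺] = 10^-1.16 = 0.069183
α₁ = 1/(1 + 0.0095499 + 0.069183) = 1/1.0787 = 0.9270; α₂ = α₁·K2/[H⁺] = 0.06413
α₁ + 2α₂ = 1.0553
DIC = CA / (α₁ + 2α₂) = 2.25 / 1.0553 = 2.13 mmol/kg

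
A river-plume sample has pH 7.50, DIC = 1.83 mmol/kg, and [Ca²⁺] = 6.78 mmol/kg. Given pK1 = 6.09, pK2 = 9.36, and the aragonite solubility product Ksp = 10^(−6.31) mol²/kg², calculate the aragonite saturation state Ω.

Ω = 0.332

α₂ = 1 / (1 + [H⁺]/K2 + [H⁺]²/(K1K2)) = 1 / (1 + 10^+1.86 + 10^+0.45)
   = 1 / (1 + 72.444 + 2.8184) = 1/76.262 = 0.01311
[CO3²⁻] = α₂ × DIC = 0.01311 × 1.83 = 0.02400 mmol/kg
Ksp = 10^(−6.31) = 4.898×10^-7
Ω = [Ca²⁺][CO3²⁻]/Ksp = (6.78×10^-3)(2.400×10^-5) / 4.898×10^-7 = 0.332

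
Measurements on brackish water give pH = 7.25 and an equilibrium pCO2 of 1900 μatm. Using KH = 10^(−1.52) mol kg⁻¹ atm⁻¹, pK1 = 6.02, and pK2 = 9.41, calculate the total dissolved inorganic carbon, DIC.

[CO2*] = KH · pCO2 = 10^(−1.52) × 1900×10^-6 = 5.738×10^-5 mol/kg
α₀ = 1/(1 + K1/[H⁺] + K1K2/[H⁺]²) = 1/(1 + 10^+1.23 + 10^-0.93) = 0.05525
DIC = [CO2*]/α₀ = 5.738×10^-5 / 0.05525 = 1.04 mmol/kg

DIC = 1.04 mmol/kg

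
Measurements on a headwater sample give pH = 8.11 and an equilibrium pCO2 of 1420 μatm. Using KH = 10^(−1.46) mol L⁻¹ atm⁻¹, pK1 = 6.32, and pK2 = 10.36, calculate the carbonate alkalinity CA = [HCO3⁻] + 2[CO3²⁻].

CA = 3.07 mmol/L

[CO2*] = KH · pCO2 = 10^(−1.46) × 1420×10^-6 = 4.924×10^-5 mol/L
α₀ = 1/(1 + K1/[H⁺] + K1K2/[H⁺]²) = 1/(1 + 10^+1.79 + 10^-0.46) = 0.01587
DIC = [CO2*]/α₀ = 4.924×10^-5 / 0.01587 = 3.102 mmol/L
CA = (α₁ + 2α₂)·DIC = (0.9786 + 2×0.005503) × 3.102 = 3.07 mmol/L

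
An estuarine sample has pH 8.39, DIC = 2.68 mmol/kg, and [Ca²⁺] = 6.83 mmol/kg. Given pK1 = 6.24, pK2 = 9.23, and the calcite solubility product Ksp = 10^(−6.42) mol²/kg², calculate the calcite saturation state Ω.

Ω = 6.04

α₂ = 1 / (1 + [H⁺]/K2 + [H⁺]²/(K1K2)) = 1 / (1 + 10^+0.84 + 10^-1.31)
   = 1 / (1 + 6.9183 + 0.048978) = 1/7.9673 = 0.1255
[CO3²⁻] = α₂ × DIC = 0.1255 × 2.68 = 0.3364 mmol/kg
Ksp = 10^(−6.42) = 3.802×10^-7
Ω = [Ca²⁺][CO3²⁻]/Ksp = (6.83×10^-3)(3.364×10^-4) / 3.802×10^-7 = 6.04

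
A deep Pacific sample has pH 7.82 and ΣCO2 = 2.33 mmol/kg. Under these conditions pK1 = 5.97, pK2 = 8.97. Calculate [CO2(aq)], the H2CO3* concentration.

α₀ = 1 / (1 + K1/[H⁺] + K1K2/[H⁺]²) = 1 / (1 + 10^+1.85 + 10^+0.70)
   = 1 / (1 + 70.795 + 5.0119) = 1/76.806 = 0.01302
[CO2*] = α₀ × DIC = 0.01302 × 2.33 = 0.0303 mmol/kg

[CO2*] = 0.0303 mmol/kg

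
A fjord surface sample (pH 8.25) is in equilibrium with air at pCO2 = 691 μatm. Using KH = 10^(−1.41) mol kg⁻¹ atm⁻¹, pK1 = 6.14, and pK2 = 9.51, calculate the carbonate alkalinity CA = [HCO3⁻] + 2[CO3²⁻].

CA = 3.84 mmol/kg

[CO2*] = KH · pCO2 = 10^(−1.41) × 691×10^-6 = 2.688×10^-5 mol/kg
α₀ = 1/(1 + K1/[H⁺] + K1K2/[H⁺]²) = 1/(1 + 10^+2.11 + 10^+0.85) = 0.007304
DIC = [CO2*]/α₀ = 2.688×10^-5 / 0.007304 = 3.680 mmol/kg
CA = (α₁ + 2α₂)·DIC = (0.9410 + 2×0.05171) × 3.680 = 3.84 mmol/kg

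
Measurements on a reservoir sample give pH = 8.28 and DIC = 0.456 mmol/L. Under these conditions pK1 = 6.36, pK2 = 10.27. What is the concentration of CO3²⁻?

[CO3²⁻] = 4.56 μmol/L

α₂ = 1 / (1 + [H⁺]/K2 + [H⁺]²/(K1K2)) = 1 / (1 + 10^+1.99 + 10^+0.07)
   = 1 / (1 + 97.724 + 1.1749) = 1/99.899 = 0.01001
[CO3²⁻] = α₂ × DIC = 0.01001 × 0.456 = 0.00456 mmol/L = 4.56 μmol/L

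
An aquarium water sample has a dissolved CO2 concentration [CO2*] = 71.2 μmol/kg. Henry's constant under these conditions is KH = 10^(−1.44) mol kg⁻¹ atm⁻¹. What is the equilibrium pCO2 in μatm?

pCO2 = 1960 μatm

KH = 10^(−1.44) = 3.631×10^-2 mol kg⁻¹ atm⁻¹
pCO2 = [CO2*]/KH = 71.2×10^-6 / 3.631×10^-2 = 1.96×10^-3 atm = 1960 μatm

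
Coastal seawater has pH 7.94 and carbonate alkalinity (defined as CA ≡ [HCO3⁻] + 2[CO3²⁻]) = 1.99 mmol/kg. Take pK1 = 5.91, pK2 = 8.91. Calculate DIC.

CA = [HCO3⁻] + 2[CO3²⁻] = (α₁ + 2α₂)·DIC
At pH 7.94: [H⁺]/K1 = 10^-2.03 = 0.0093325, K2/[H⁺] = 10^-0.97 = 0.10715
α₁ = 1/(1 + 0.0093325 + 0.10715) = 1/1.1165 = 0.8957; α₂ = α₁·K2/[H⁺] = 0.09597
α₁ + 2α₂ = 1.0876
DIC = CA / (α₁ + 2α₂) = 1.99 / 1.0876 = 1.83 mmol/kg

DIC = 1.83 mmol/kg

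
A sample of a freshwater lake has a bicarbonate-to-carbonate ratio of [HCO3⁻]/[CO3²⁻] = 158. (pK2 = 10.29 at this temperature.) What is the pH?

From K2 = [H⁺][CO3²⁻]/[HCO3⁻]:  pH = pK2 − log₁₀([HCO3⁻]/[CO3²⁻])
log₁₀(158) = +2.199
pH = 10.29 − (+2.199) = 8.09

pH = 8.09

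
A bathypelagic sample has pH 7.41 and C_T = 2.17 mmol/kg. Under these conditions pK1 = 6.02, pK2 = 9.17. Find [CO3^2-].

[CO3²⁻] = 0.0356 mmol/kg

α₂ = 1 / (1 + [H⁺]/K2 + [H⁺]²/(K1K2)) = 1 / (1 + 10^+1.76 + 10^+0.37)
   = 1 / (1 + 57.544 + 2.3442) = 1/60.888 = 0.01642
[CO3²⁻] = α₂ × DIC = 0.01642 × 2.17 = 0.0356 mmol/kg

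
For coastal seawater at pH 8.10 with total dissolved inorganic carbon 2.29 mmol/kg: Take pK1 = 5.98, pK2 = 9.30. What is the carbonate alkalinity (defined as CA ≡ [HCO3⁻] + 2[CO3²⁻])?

CA = 2.41 mmol/kg

CA = [HCO3⁻] + 2[CO3²⁻] = (α₁ + 2α₂)·DIC
At pH 8.10: [H⁺]/K1 = 10^-2.12 = 0.0075858, K2/[H⁺] = 10^-1.20 = 0.063096
α₁ = 1/(1 + 0.0075858 + 0.063096) = 1/1.0707 = 0.9340; α₂ = α₁·K2/[H⁺] = 0.05893
α₁ + 2α₂ = 1.0518
CA = 1.0518 × 2.29 = 2.41 mmol/kg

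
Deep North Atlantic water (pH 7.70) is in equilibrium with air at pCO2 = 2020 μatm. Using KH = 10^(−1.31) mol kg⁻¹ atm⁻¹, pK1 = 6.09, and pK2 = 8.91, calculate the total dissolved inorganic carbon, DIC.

DIC = 4.38 mmol/kg

[CO2*] = KH · pCO2 = 10^(−1.31) × 2020×10^-6 = 9.894×10^-5 mol/kg
α₀ = 1/(1 + K1/[H⁺] + K1K2/[H⁺]²) = 1/(1 + 10^+1.61 + 10^+0.40) = 0.02260
DIC = [CO2*]/α₀ = 9.894×10^-5 / 0.02260 = 4.38 mmol/kg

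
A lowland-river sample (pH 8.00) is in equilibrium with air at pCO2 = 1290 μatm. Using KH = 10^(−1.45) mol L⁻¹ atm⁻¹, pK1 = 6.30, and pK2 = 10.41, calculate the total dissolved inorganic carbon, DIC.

DIC = 2.35 mmol/L

[CO2*] = KH · pCO2 = 10^(−1.45) × 1290×10^-6 = 4.577×10^-5 mol/L
α₀ = 1/(1 + K1/[H⁺] + K1K2/[H⁺]²) = 1/(1 + 10^+1.70 + 10^-0.71) = 0.01949
DIC = [CO2*]/α₀ = 4.577×10^-5 / 0.01949 = 2.35 mmol/L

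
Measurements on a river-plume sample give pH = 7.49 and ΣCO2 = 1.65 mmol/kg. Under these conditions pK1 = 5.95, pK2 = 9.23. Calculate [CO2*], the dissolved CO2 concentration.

α₀ = 1 / (1 + K1/[H⁺] + K1K2/[H⁺]²) = 1 / (1 + 10^+1.54 + 10^-0.20)
   = 1 / (1 + 34.674 + 0.63096) = 1/36.305 = 0.02754
[CO2*] = α₀ × DIC = 0.02754 × 1.65 = 0.0454 mmol/kg

[CO2*] = 0.0454 mmol/kg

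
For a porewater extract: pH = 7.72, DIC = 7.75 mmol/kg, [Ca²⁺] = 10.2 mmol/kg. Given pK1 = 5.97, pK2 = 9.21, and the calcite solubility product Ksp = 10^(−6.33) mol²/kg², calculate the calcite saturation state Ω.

Ω = 5.21

α₂ = 1 / (1 + [H⁺]/K2 + [H⁺]²/(K1K2)) = 1 / (1 + 10^+1.49 + 10^-0.26)
   = 1 / (1 + 30.903 + 0.54954) = 1/32.452 = 0.03081
[CO3²⁻] = α₂ × DIC = 0.03081 × 7.75 = 0.2388 mmol/kg
Ksp = 10^(−6.33) = 4.677×10^-7
Ω = [Ca²⁺][CO3²⁻]/Ksp = (10.2×10^-3)(2.388×10^-4) / 4.677×10^-7 = 5.21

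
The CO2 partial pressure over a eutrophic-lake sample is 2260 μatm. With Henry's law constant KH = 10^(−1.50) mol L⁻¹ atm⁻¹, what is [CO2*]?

[CO2*] = 71.5 μmol/L

KH = 10^(−1.50) = 3.162×10^-2 mol L⁻¹ atm⁻¹
[CO2*] = KH · pCO2 = 3.162×10^-2 × 2260×10^-6 atm = 7.15×10^-5 mol/L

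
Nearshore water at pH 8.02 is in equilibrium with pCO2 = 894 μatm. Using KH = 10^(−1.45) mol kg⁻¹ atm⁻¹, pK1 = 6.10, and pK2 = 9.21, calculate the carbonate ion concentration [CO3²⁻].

[CO2*] = KH · pCO2 = 10^(−1.45) × 894×10^-6 = 3.172×10^-5 mol/kg
α₀ = 1/(1 + K1/[H⁺] + K1K2/[H⁺]²) = 1/(1 + 10^+1.92 + 10^+0.73) = 0.01117
DIC = [CO2*]/α₀ = 3.172×10^-5 / 0.01117 = 2.840 mmol/kg
[CO3²⁻] = α₂·DIC; α₂ = 0.05997, so [CO3²⁻] = 0.05997 × 2.840 = 0.170 mmol/kg

[CO3²⁻] = 0.170 mmol/kg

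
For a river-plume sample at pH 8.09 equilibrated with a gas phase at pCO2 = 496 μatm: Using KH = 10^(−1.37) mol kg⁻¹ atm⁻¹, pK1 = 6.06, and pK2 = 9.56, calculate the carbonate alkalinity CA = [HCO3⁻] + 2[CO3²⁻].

CA = 2.42 mmol/kg

[CO2*] = KH · pCO2 = 10^(−1.37) × 496×10^-6 = 2.116×10^-5 mol/kg
α₀ = 1/(1 + K1/[H⁺] + K1K2/[H⁺]²) = 1/(1 + 10^+2.03 + 10^+0.56) = 0.008946
DIC = [CO2*]/α₀ = 2.116×10^-5 / 0.008946 = 2.365 mmol/kg
CA = (α₁ + 2α₂)·DIC = (0.9586 + 2×0.03248) × 2.365 = 2.42 mmol/kg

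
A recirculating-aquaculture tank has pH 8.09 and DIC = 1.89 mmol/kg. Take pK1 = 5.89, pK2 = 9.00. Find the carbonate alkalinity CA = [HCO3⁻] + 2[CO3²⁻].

CA = 2.09 mmol/kg

CA = [HCO3⁻] + 2[CO3²⁻] = (α₁ + 2α₂)·DIC
At pH 8.09: [H⁺]/K1 = 10^-2.20 = 0.0063096, K2/[H⁺] = 10^-0.91 = 0.12303
α₁ = 1/(1 + 0.0063096 + 0.12303) = 1/1.1293 = 0.8855; α₂ = α₁·K2/[H⁺] = 0.1089
α₁ + 2α₂ = 1.1034
CA = 1.1034 × 1.89 = 2.09 mmol/kg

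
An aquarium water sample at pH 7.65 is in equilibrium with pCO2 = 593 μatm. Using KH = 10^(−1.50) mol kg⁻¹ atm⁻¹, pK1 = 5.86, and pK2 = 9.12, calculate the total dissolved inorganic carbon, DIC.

DIC = 1.21 mmol/kg

[CO2*] = KH · pCO2 = 10^(−1.50) × 593×10^-6 = 1.875×10^-5 mol/kg
α₀ = 1/(1 + K1/[H⁺] + K1K2/[H⁺]²) = 1/(1 + 10^+1.79 + 10^+0.32) = 0.01544
DIC = [CO2*]/α₀ = 1.875×10^-5 / 0.01544 = 1.21 mmol/kg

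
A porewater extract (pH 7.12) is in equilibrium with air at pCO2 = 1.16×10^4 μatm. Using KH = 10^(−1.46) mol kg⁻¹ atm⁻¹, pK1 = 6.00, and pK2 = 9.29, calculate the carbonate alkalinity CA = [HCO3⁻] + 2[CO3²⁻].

[CO2*] = KH · pCO2 = 10^(−1.46) × 1.16×10^4×10^-6 = 4.022×10^-4 mol/kg
α₀ = 1/(1 + K1/[H⁺] + K1K2/[H⁺]²) = 1/(1 + 10^+1.12 + 10^-1.05) = 0.07007
DIC = [CO2*]/α₀ = 4.022×10^-4 / 0.07007 = 5.740 mmol/kg
CA = (α₁ + 2α₂)·DIC = (0.9237 + 2×0.006245) × 5.740 = 5.37 mmol/kg

CA = 5.37 mmol/kg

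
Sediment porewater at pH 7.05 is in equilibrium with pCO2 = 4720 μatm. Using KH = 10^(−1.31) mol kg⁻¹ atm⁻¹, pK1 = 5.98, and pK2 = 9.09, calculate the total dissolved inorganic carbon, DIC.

DIC = 2.97 mmol/kg

[CO2*] = KH · pCO2 = 10^(−1.31) × 4720×10^-6 = 2.312×10^-4 mol/kg
α₀ = 1/(1 + K1/[H⁺] + K1K2/[H⁺]²) = 1/(1 + 10^+1.07 + 10^-0.97) = 0.07778
DIC = [CO2*]/α₀ = 2.312×10^-4 / 0.07778 = 2.97 mmol/kg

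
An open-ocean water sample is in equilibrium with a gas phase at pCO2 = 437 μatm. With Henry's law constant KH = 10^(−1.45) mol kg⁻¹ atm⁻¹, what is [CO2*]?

[CO2*] = 15.5 μmol/kg

KH = 10^(−1.45) = 3.548×10^-2 mol kg⁻¹ atm⁻¹
[CO2*] = KH · pCO2 = 3.548×10^-2 × 437×10^-6 atm = 1.55×10^-5 mol/kg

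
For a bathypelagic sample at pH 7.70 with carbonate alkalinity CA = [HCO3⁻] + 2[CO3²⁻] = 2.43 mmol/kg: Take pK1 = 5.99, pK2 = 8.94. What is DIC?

CA = [HCO3⁻] + 2[CO3²⁻] = (α₁ + 2α₂)·DIC
At pH 7.70: [H⁺]/K1 = 10^-1.71 = 0.019498, K2/[H⁺] = 10^-1.24 = 0.057544
α₁ = 1/(1 + 0.019498 + 0.057544) = 1/1.0770 = 0.9285; α₂ = α₁·K2/[H⁺] = 0.05343
α₁ + 2α₂ = 1.0353
DIC = CA / (α₁ + 2α₂) = 2.43 / 1.0353 = 2.35 mmol/kg

DIC = 2.35 mmol/kg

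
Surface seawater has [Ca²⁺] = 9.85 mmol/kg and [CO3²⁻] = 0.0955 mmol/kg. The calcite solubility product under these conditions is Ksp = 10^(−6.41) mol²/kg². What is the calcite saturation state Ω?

Ω = 2.42

Ksp = 10^(−6.41) = 3.890×10^-7
Ω = [Ca²⁺][CO3²⁻]/Ksp = (9.85×10^-3)(0.0955×10^-3) / 3.890×10^-7 = 2.42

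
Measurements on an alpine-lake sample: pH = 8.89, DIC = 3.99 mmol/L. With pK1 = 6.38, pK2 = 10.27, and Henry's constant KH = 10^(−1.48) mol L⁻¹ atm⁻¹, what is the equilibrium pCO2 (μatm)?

α₀ = 1 / (1 + K1/[H⁺] + K1K2/[H⁺]²) = 1 / (1 + 10^+2.51 + 10^+1.13)
   = 1 / (1 + 323.59 + 13.490) = 1/338.08 = 0.002958
[CO2*] = α₀ × DIC = 0.002958 × 3.99 = 0.01180 mmol/L = 11.80 μmol/L
pCO2 = [CO2*]/KH = 1.180×10^-5 / 3.311×10^-2 = 356 μatm

pCO2 = 356 μatm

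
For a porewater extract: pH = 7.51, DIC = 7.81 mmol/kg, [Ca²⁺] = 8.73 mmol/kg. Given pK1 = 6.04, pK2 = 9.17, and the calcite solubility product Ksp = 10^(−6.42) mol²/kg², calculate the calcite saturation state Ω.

α₂ = 1 / (1 + [H⁺]/K2 + [H⁺]²/(K1K2)) = 1 / (1 + 10^+1.66 + 10^+0.19)
   = 1 / (1 + 45.709 + 1.5488) = 1/48.258 = 0.02072
[CO3²⁻] = α₂ × DIC = 0.02072 × 7.81 = 0.1618 mmol/kg
Ksp = 10^(−6.42) = 3.802×10^-7
Ω = [Ca²⁺][CO3²⁻]/Ksp = (8.73×10^-3)(1.618×10^-4) / 3.802×10^-7 = 3.72

Ω = 3.72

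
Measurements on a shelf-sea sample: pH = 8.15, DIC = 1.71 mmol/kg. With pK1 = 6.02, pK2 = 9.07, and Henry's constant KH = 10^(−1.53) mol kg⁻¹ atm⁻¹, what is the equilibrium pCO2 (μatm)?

α₀ = 1 / (1 + K1/[H⁺] + K1K2/[H⁺]²) = 1 / (1 + 10^+2.13 + 10^+1.21)
   = 1 / (1 + 134.90 + 16.218) = 1/152.11 = 0.006574
[CO2*] = α₀ × DIC = 0.006574 × 1.71 = 0.01124 mmol/kg = 11.24 μmol/kg
pCO2 = [CO2*]/KH = 1.124×10^-5 / 2.951×10^-2 = 381 μatm

pCO2 = 381 μatm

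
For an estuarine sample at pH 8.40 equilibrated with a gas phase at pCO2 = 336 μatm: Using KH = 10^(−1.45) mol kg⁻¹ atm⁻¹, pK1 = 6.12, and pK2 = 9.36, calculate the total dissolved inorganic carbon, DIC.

DIC = 2.53 mmol/kg

[CO2*] = KH · pCO2 = 10^(−1.45) × 336×10^-6 = 1.192×10^-5 mol/kg
α₀ = 1/(1 + K1/[H⁺] + K1K2/[H⁺]²) = 1/(1 + 10^+2.28 + 10^+1.32) = 0.004707
DIC = [CO2*]/α₀ = 1.192×10^-5 / 0.004707 = 2.53 mmol/kg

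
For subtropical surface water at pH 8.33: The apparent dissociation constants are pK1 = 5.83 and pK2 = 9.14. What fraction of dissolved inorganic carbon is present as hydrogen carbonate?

α₁ = 1 / (1 + [H⁺]/K1 + K2/[H⁺]) = 1 / (1 + 10^-2.50 + 10^-0.81)
   = 1 / (1 + 0.0031623 + 0.15488) = 1/1.1580 = 0.8635

α₁ = 0.864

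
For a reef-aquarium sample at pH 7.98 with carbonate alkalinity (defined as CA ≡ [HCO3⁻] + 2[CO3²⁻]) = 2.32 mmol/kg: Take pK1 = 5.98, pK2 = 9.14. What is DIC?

DIC = 2.20 mmol/kg

CA = [HCO3⁻] + 2[CO3²⁻] = (α₁ + 2α₂)·DIC
At pH 7.98: [H⁺]/K1 = 10^-2.00 = 0.010000, K2/[H⁺] = 10^-1.16 = 0.069183
α₁ = 1/(1 + 0.010000 + 0.069183) = 1/1.0792 = 0.9266; α₂ = α₁·K2/[H⁺] = 0.06411
α₁ + 2α₂ = 1.0548
DIC = CA / (α₁ + 2α₂) = 2.32 / 1.0548 = 2.20 mmol/kg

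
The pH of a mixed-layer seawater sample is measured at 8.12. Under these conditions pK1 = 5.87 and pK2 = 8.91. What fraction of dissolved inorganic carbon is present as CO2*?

α₀ = 0.00482

α₀ = 1 / (1 + K1/[H⁺] + K1K2/[H⁺]²) = 1 / (1 + 10^+2.25 + 10^+1.46)
   = 1 / (1 + 177.83 + 28.840) = 1/207.67 = 0.004815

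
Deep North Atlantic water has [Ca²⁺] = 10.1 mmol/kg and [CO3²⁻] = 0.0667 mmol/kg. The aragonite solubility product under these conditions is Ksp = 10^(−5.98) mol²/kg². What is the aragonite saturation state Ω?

Ksp = 10^(−5.98) = 1.047×10^-6
Ω = [Ca²⁺][CO3²⁻]/Ksp = (10.1×10^-3)(0.0667×10^-3) / 1.047×10^-6 = 0.643

Ω = 0.643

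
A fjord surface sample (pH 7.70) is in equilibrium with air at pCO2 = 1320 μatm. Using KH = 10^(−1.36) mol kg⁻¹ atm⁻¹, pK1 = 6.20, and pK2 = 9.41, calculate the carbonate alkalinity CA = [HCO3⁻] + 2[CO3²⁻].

[CO2*] = KH · pCO2 = 10^(−1.36) × 1320×10^-6 = 5.762×10^-5 mol/kg
α₀ = 1/(1 + K1/[H⁺] + K1K2/[H⁺]²) = 1/(1 + 10^+1.50 + 10^-0.21) = 0.03008
DIC = [CO2*]/α₀ = 5.762×10^-5 / 0.03008 = 1.915 mmol/kg
CA = (α₁ + 2α₂)·DIC = (0.9514 + 2×0.01855) × 1.915 = 1.89 mmol/kg

CA = 1.89 mmol/kg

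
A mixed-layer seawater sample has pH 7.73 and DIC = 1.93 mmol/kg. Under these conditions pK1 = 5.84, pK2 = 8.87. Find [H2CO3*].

[CO2*] = 0.0229 mmol/kg

α₀ = 1 / (1 + K1/[H⁺] + K1K2/[H⁺]²) = 1 / (1 + 10^+1.89 + 10^+0.75)
   = 1 / (1 + 77.625 + 5.6234) = 1/84.248 = 0.01187
[CO2*] = α₀ × DIC = 0.01187 × 1.93 = 0.0229 mmol/kg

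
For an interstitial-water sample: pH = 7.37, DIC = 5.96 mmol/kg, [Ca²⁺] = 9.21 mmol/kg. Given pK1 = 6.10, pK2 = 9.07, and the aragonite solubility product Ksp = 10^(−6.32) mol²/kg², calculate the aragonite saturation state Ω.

α₂ = 1 / (1 + [H⁺]/K2 + [H⁺]²/(K1K2)) = 1 / (1 + 10^+1.70 + 10^+0.43)
   = 1 / (1 + 50.119 + 2.6915) = 1/53.810 = 0.01858
[CO3²⁻] = α₂ × DIC = 0.01858 × 5.96 = 0.1108 mmol/kg
Ksp = 10^(−6.32) = 4.786×10^-7
Ω = [Ca²⁺][CO3²⁻]/Ksp = (9.21×10^-3)(1.108×10^-4) / 4.786×10^-7 = 2.13

Ω = 2.13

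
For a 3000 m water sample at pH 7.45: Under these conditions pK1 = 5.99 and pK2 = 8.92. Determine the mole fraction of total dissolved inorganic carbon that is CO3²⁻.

α₂ = 1 / (1 + [H⁺]/K2 + [H⁺]²/(K1K2)) = 1 / (1 + 10^+1.47 + 10^+0.01)
   = 1 / (1 + 29.512 + 1.0233) = 1/31.535 = 0.03171

α₂ = 0.0317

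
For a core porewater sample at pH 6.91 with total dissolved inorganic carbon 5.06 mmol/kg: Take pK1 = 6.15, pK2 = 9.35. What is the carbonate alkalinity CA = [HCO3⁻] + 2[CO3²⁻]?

CA = [HCO3⁻] + 2[CO3²⁻] = (α₁ + 2α₂)·DIC
At pH 6.91: [H⁺]/K1 = 10^-0.76 = 0.17378, K2/[H⁺] = 10^-2.44 = 0.0036308
α₁ = 1/(1 + 0.17378 + 0.0036308) = 1/1.1774 = 0.8493; α₂ = α₁·K2/[H⁺] = 0.003084
α₁ + 2α₂ = 0.8555
CA = 0.8555 × 5.06 = 4.33 mmol/kg

CA = 4.33 mmol/kg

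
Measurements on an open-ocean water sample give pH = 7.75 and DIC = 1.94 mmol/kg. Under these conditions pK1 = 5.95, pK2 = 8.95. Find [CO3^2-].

[CO3²⁻] = 0.113 mmol/kg

α₂ = 1 / (1 + [H⁺]/K2 + [H⁺]²/(K1K2)) = 1 / (1 + 10^+1.20 + 10^-0.60)
   = 1 / (1 + 15.849 + 0.25119) = 1/17.100 = 0.05848
[CO3²⁻] = α₂ × DIC = 0.05848 × 1.94 = 0.113 mmol/kg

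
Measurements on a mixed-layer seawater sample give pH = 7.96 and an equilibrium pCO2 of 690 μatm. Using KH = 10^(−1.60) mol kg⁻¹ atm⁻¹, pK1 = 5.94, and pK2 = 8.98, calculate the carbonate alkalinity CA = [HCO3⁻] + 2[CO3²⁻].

[CO2*] = KH · pCO2 = 10^(−1.60) × 690×10^-6 = 1.733×10^-5 mol/kg
α₀ = 1/(1 + K1/[H⁺] + K1K2/[H⁺]²) = 1/(1 + 10^+2.02 + 10^+1.00) = 0.008642
DIC = [CO2*]/α₀ = 1.733×10^-5 / 0.008642 = 2.006 mmol/kg
CA = (α₁ + 2α₂)·DIC = (0.9049 + 2×0.08642) × 2.006 = 2.16 mmol/kg

CA = 2.16 mmol/kg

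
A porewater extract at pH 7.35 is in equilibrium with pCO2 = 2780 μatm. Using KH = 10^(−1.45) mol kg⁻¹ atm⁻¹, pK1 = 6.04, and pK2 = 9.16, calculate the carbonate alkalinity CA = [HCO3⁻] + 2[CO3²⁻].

[CO2*] = KH · pCO2 = 10^(−1.45) × 2780×10^-6 = 9.864×10^-5 mol/kg
α₀ = 1/(1 + K1/[H⁺] + K1K2/[H⁺]²) = 1/(1 + 10^+1.31 + 10^-0.50) = 0.04601
DIC = [CO2*]/α₀ = 9.864×10^-5 / 0.04601 = 2.144 mmol/kg
CA = (α₁ + 2α₂)·DIC = (0.9394 + 2×0.01455) × 2.144 = 2.08 mmol/kg

CA = 2.08 mmol/kg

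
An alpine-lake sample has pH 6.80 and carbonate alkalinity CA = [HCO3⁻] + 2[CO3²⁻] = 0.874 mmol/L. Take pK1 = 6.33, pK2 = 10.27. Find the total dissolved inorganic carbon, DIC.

CA = [HCO3⁻] + 2[CO3²⁻] = (α₁ + 2α₂)·DIC
At pH 6.80: [H⁺]/K1 = 10^-0.47 = 0.33884, K2/[H⁺] = 10^-3.47 = 0.00033884
α₁ = 1/(1 + 0.33884 + 0.00033884) = 1/1.3392 = 0.7467; α₂ = α₁·K2/[H⁺] = 0.0002530
α₁ + 2α₂ = 0.7472
DIC = CA / (α₁ + 2α₂) = 0.874 / 0.7472 = 1.17 mmol/L

DIC = 1.17 mmol/L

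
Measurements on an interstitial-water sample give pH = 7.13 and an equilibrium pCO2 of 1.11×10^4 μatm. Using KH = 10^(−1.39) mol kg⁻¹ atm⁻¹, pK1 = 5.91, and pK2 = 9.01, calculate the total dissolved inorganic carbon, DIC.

[CO2*] = KH · pCO2 = 10^(−1.39) × 1.11×10^4×10^-6 = 4.522×10^-4 mol/kg
α₀ = 1/(1 + K1/[H⁺] + K1K2/[H⁺]²) = 1/(1 + 10^+1.22 + 10^-0.66) = 0.05613
DIC = [CO2*]/α₀ = 4.522×10^-4 / 0.05613 = 8.06 mmol/kg

DIC = 8.06 mmol/kg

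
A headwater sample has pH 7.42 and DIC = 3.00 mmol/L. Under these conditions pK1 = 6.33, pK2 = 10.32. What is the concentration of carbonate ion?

α₂ = 1 / (1 + [H⁺]/K2 + [H⁺]²/(K1K2)) = 1 / (1 + 10^+2.90 + 10^+1.81)
   = 1 / (1 + 794.33 + 64.565) = 1/859.89 = 0.001163
[CO3²⁻] = α₂ × DIC = 0.001163 × 3.00 = 0.00349 mmol/L = 3.49 μmol/L

[CO3²⁻] = 3.49 μmol/L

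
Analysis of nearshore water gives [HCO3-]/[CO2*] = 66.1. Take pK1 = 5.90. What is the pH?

pH = 7.72

From K1 = [H⁺][HCO3-]/[CO2*]:  pH = pK1 + log₁₀([HCO3-]/[CO2*])
log₁₀(66.1) = +1.820
pH = 5.90 + (+1.820) = 7.72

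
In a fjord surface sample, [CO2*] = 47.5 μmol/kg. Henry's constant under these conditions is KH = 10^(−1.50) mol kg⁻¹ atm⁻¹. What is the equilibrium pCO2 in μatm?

pCO2 = 1500 μatm

KH = 10^(−1.50) = 3.162×10^-2 mol kg⁻¹ atm⁻¹
pCO2 = [CO2*]/KH = 47.5×10^-6 / 3.162×10^-2 = 1.50×10^-3 atm = 1500 μatm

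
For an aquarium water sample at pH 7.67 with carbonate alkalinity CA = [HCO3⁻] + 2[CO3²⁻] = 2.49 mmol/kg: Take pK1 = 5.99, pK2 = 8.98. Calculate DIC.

CA = [HCO3⁻] + 2[CO3²⁻] = (α₁ + 2α₂)·DIC
At pH 7.67: [H⁺]/K1 = 10^-1.68 = 0.020893, K2/[H⁺] = 10^-1.31 = 0.048978
α₁ = 1/(1 + 0.020893 + 0.048978) = 1/1.0699 = 0.9347; α₂ = α₁·K2/[H⁺] = 0.04578
α₁ + 2α₂ = 1.0263
DIC = CA / (α₁ + 2α₂) = 2.49 / 1.0263 = 2.43 mmol/kg

DIC = 2.43 mmol/kg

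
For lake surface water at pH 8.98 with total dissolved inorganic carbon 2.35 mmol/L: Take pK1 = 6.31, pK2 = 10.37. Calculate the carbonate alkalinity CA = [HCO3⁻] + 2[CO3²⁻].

CA = [HCO3⁻] + 2[CO3²⁻] = (α₁ + 2α₂)·DIC
At pH 8.98: [H⁺]/K1 = 10^-2.67 = 0.0021380, K2/[H⁺] = 10^-1.39 = 0.040738
α₁ = 1/(1 + 0.0021380 + 0.040738) = 1/1.0429 = 0.9589; α₂ = α₁·K2/[H⁺] = 0.03906
α₁ + 2α₂ = 1.0370
CA = 1.0370 × 2.35 = 2.44 mmol/L

CA = 2.44 mmol/L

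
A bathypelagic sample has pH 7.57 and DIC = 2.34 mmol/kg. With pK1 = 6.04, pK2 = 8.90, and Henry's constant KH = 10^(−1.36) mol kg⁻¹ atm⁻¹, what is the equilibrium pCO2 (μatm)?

α₀ = 1 / (1 + K1/[H⁺] + K1K2/[H⁺]²) = 1 / (1 + 10^+1.53 + 10^+0.20)
   = 1 / (1 + 33.884 + 1.5849) = 1/36.469 = 0.02742
[CO2*] = α₀ × DIC = 0.02742 × 2.34 = 0.06416 mmol/kg
pCO2 = [CO2*]/KH = 6.416×10^-5 / 4.365×10^-2 = 1470 μatm

pCO2 = 1470 μatm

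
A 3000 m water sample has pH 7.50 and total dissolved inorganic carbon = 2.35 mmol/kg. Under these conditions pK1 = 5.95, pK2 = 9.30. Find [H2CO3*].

α₀ = 1 / (1 + K1/[H⁺] + K1K2/[H⁺]²) = 1 / (1 + 10^+1.55 + 10^-0.25)
   = 1 / (1 + 35.481 + 0.56234) = 1/37.044 = 0.02700
[CO2*] = α₀ × DIC = 0.02700 × 2.35 = 0.0634 mmol/kg

[CO2*] = 0.0634 mmol/kg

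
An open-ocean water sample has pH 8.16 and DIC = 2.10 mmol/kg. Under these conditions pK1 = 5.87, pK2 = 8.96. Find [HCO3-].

α₁ = 1 / (1 + [H⁺]/K1 + K2/[H⁺]) = 1 / (1 + 10^-2.29 + 10^-0.80)
   = 1 / (1 + 0.0051286 + 0.15849) = 1/1.1636 = 0.8594
[HCO3⁻] = α₁ × DIC = 0.8594 × 2.10 = 1.80 mmol/kg

[HCO3⁻] = 1.80 mmol/kg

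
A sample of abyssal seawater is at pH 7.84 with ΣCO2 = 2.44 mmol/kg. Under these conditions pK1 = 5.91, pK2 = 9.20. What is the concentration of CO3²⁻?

α₂ = 1 / (1 + [H⁺]/K2 + [H⁺]²/(K1K2)) = 1 / (1 + 10^+1.36 + 10^-0.57)
   = 1 / (1 + 22.909 + 0.26915) = 1/24.178 = 0.04136
[CO3²⁻] = α₂ × DIC = 0.04136 × 2.44 = 0.101 mmol/kg

[CO3²⁻] = 0.101 mmol/kg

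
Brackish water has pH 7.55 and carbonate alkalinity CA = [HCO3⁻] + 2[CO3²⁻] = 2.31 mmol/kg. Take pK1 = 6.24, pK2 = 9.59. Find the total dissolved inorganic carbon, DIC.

CA = [HCO3⁻] + 2[CO3²⁻] = (α₁ + 2α₂)·DIC
At pH 7.55: [H⁺]/K1 = 10^-1.31 = 0.048978, K2/[H⁺] = 10^-2.04 = 0.0091201
α₁ = 1/(1 + 0.048978 + 0.0091201) = 1/1.0581 = 0.9451; α₂ = α₁·K2/[H⁺] = 0.008619
α₁ + 2α₂ = 0.9623
DIC = CA / (α₁ + 2α₂) = 2.31 / 0.9623 = 2.40 mmol/kg

DIC = 2.40 mmol/kg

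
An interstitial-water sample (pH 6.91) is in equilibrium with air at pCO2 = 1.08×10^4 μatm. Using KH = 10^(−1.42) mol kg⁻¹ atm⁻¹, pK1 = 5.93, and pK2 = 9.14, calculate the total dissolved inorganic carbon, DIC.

DIC = 4.35 mmol/kg

[CO2*] = KH · pCO2 = 10^(−1.42) × 1.08×10^4×10^-6 = 4.106×10^-4 mol/kg
α₀ = 1/(1 + K1/[H⁺] + K1K2/[H⁺]²) = 1/(1 + 10^+0.98 + 10^-1.25) = 0.09428
DIC = [CO2*]/α₀ = 4.106×10^-4 / 0.09428 = 4.35 mmol/kg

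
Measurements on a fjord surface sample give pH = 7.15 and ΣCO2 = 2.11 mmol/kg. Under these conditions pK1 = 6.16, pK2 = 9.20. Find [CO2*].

α₀ = 1 / (1 + K1/[H⁺] + K1K2/[H⁺]²) = 1 / (1 + 10^+0.99 + 10^-1.06)
   = 1 / (1 + 9.7724 + 0.087096) = 1/10.859 = 0.09209
[CO2*] = α₀ × DIC = 0.09209 × 2.11 = 0.194 mmol/kg

[CO2*] = 0.194 mmol/kg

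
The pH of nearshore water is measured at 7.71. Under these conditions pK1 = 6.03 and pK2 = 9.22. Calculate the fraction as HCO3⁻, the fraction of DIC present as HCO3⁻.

α₁ = 0.951

α₁ = 1 / (1 + [H⁺]/K1 + K2/[H⁺]) = 1 / (1 + 10^-1.68 + 10^-1.51)
   = 1 / (1 + 0.020893 + 0.030903) = 1/1.0518 = 0.9508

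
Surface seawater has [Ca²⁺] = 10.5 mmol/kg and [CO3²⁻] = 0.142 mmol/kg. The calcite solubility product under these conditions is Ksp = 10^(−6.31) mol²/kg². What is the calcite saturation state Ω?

Ksp = 10^(−6.31) = 4.898×10^-7
Ω = [Ca²⁺][CO3²⁻]/Ksp = (10.5×10^-3)(0.142×10^-3) / 4.898×10^-7 = 3.04

Ω = 3.04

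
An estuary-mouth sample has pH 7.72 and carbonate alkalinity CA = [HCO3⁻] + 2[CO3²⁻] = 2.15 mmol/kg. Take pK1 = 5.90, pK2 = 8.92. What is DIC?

CA = [HCO3⁻] + 2[CO3²⁻] = (α₁ + 2α₂)·DIC
At pH 7.72: [H⁺]/K1 = 10^-1.82 = 0.015136, K2/[H⁺] = 10^-1.20 = 0.063096
α₁ = 1/(1 + 0.015136 + 0.063096) = 1/1.0782 = 0.9274; α₂ = α₁·K2/[H⁺] = 0.05852
α₁ + 2α₂ = 1.0445
DIC = CA / (α₁ + 2α₂) = 2.15 / 1.0445 = 2.06 mmol/kg

DIC = 2.06 mmol/kg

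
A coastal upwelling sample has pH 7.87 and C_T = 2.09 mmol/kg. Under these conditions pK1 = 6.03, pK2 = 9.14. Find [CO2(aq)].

α₀ = 1 / (1 + K1/[H⁺] + K1K2/[H⁺]²) = 1 / (1 + 10^+1.84 + 10^+0.57)
   = 1 / (1 + 69.183 + 3.7154) = 1/73.898 = 0.01353
[CO2*] = α₀ × DIC = 0.01353 × 2.09 = 0.0283 mmol/kg

[CO2*] = 0.0283 mmol/kg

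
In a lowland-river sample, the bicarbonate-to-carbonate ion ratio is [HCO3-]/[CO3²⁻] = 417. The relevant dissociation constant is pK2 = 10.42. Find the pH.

pH = 7.80

From K2 = [H⁺][CO3²⁻]/[HCO3-]:  pH = pK2 − log₁₀([HCO3-]/[CO3²⁻])
log₁₀(417) = +2.620
pH = 10.42 − (+2.620) = 7.80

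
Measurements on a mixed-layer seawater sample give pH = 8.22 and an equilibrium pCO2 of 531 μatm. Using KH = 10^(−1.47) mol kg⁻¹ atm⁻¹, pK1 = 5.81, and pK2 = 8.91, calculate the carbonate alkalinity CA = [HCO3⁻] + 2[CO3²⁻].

CA = 6.51 mmol/kg

[CO2*] = KH · pCO2 = 10^(−1.47) × 531×10^-6 = 1.799×10^-5 mol/kg
α₀ = 1/(1 + K1/[H⁺] + K1K2/[H⁺]²) = 1/(1 + 10^+2.41 + 10^+1.72) = 0.003220
DIC = [CO2*]/α₀ = 1.799×10^-5 / 0.003220 = 5.587 mmol/kg
CA = (α₁ + 2α₂)·DIC = (0.8278 + 2×0.1690) × 5.587 = 6.51 mmol/kg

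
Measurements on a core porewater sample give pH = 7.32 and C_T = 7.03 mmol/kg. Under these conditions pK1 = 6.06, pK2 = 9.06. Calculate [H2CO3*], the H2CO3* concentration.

α₀ = 1 / (1 + K1/[H⁺] + K1K2/[H⁺]²) = 1 / (1 + 10^+1.26 + 10^-0.48)
   = 1 / (1 + 18.197 + 0.33113) = 1/19.528 = 0.05121
[CO2*] = α₀ × DIC = 0.05121 × 7.03 = 0.360 mmol/kg

[CO2*] = 0.360 mmol/kg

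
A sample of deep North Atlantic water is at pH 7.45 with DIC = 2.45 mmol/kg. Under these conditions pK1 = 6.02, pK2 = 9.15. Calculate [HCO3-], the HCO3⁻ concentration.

α₁ = 1 / (1 + [H⁺]/K1 + K2/[H⁺]) = 1 / (1 + 10^-1.43 + 10^-1.70)
   = 1 / (1 + 0.037154 + 0.019953) = 1/1.0571 = 0.9460
[HCO3⁻] = α₁ × DIC = 0.9460 × 2.45 = 2.32 mmol/kg

[HCO3⁻] = 2.32 mmol/kg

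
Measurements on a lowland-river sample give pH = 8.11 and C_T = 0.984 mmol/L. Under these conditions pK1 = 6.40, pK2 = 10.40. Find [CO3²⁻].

α₂ = 1 / (1 + [H⁺]/K2 + [H⁺]²/(K1K2)) = 1 / (1 + 10^+2.29 + 10^+0.58)
   = 1 / (1 + 194.98 + 3.8019) = 1/199.79 = 0.005005
[CO3²⁻] = α₂ × DIC = 0.005005 × 0.984 = 0.00493 mmol/L = 4.93 μmol/L

[CO3²⁻] = 4.93 μmol/L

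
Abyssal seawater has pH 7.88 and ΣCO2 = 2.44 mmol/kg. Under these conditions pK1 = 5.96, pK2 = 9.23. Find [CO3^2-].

α₂ = 1 / (1 + [H⁺]/K2 + [H⁺]²/(K1K2)) = 1 / (1 + 10^+1.35 + 10^-0.57)
   = 1 / (1 + 22.387 + 0.26915) = 1/23.656 = 0.04227
[CO3²⁻] = α₂ × DIC = 0.04227 × 2.44 = 0.103 mmol/kg

[CO3²⁻] = 0.103 mmol/kg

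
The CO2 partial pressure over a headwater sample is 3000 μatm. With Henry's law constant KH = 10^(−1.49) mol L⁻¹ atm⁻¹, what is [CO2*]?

[CO2*] = 97.1 μmol/L

KH = 10^(−1.49) = 3.236×10^-2 mol L⁻¹ atm⁻¹
[CO2*] = KH · pCO2 = 3.236×10^-2 × 3000×10^-6 atm = 9.71×10^-5 mol/L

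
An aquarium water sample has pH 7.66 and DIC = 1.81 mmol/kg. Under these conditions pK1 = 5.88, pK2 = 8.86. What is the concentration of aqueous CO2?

α₀ = 1 / (1 + K1/[H⁺] + K1K2/[H⁺]²) = 1 / (1 + 10^+1.78 + 10^+0.58)
   = 1 / (1 + 60.256 + 3.8019) = 1/65.058 = 0.01537
[CO2*] = α₀ × DIC = 0.01537 × 1.81 = 0.0278 mmol/kg

[CO2*] = 0.0278 mmol/kg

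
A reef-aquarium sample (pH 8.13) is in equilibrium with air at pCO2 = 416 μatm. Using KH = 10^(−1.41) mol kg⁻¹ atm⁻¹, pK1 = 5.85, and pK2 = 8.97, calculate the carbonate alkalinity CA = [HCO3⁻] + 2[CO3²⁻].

CA = 3.98 mmol/kg

[CO2*] = KH · pCO2 = 10^(−1.41) × 416×10^-6 = 1.618×10^-5 mol/kg
α₀ = 1/(1 + K1/[H⁺] + K1K2/[H⁺]²) = 1/(1 + 10^+2.28 + 10^+1.44) = 0.004564
DIC = [CO2*]/α₀ = 1.618×10^-5 / 0.004564 = 3.546 mmol/kg
CA = (α₁ + 2α₂)·DIC = (0.8697 + 2×0.1257) × 3.546 = 3.98 mmol/kg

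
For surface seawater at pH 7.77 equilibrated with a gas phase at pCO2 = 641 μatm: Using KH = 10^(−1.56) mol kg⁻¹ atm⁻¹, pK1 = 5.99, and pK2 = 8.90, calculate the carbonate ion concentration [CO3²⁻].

[CO2*] = KH · pCO2 = 10^(−1.56) × 641×10^-6 = 1.765×10^-5 mol/kg
α₀ = 1/(1 + K1/[H⁺] + K1K2/[H⁺]²) = 1/(1 + 10^+1.78 + 10^+0.65) = 0.01522
DIC = [CO2*]/α₀ = 1.765×10^-5 / 0.01522 = 1.160 mmol/kg
[CO3²⁻] = α₂·DIC; α₂ = 0.06796, so [CO3²⁻] = 0.06796 × 1.160 = 0.0789 mmol/kg

[CO3²⁻] = 0.0789 mmol/kg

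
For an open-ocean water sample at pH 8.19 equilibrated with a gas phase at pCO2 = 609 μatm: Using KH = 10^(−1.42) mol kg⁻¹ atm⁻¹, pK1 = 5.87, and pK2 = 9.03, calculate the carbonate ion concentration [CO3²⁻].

[CO3²⁻] = 0.699 mmol/kg

[CO2*] = KH · pCO2 = 10^(−1.42) × 609×10^-6 = 2.315×10^-5 mol/kg
α₀ = 1/(1 + K1/[H⁺] + K1K2/[H⁺]²) = 1/(1 + 10^+2.32 + 10^+1.48) = 0.004164
DIC = [CO2*]/α₀ = 2.315×10^-5 / 0.004164 = 5.560 mmol/kg
[CO3²⁻] = α₂·DIC; α₂ = 0.1258, so [CO3²⁻] = 0.1258 × 5.560 = 0.699 mmol/kg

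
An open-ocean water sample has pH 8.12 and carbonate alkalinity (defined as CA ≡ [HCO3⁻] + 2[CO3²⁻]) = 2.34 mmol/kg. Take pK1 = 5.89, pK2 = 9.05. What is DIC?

CA = [HCO3⁻] + 2[CO3²⁻] = (α₁ + 2α₂)·DIC
At pH 8.12: [H⁺]/K1 = 10^-2.23 = 0.0058884, K2/[H⁺] = 10^-0.93 = 0.11749
α₁ = 1/(1 + 0.0058884 + 0.11749) = 1/1.1234 = 0.8902; α₂ = α₁·K2/[H⁺] = 0.1046
α₁ + 2α₂ = 1.0993
DIC = CA / (α₁ + 2α₂) = 2.34 / 1.0993 = 2.13 mmol/kg

DIC = 2.13 mmol/kg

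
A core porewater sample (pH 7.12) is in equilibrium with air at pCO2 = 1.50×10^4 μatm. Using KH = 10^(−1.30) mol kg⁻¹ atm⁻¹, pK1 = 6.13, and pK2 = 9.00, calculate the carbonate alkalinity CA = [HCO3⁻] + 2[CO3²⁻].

[CO2*] = KH · pCO2 = 10^(−1.30) × 1.50×10^4×10^-6 = 7.518×10^-4 mol/kg
α₀ = 1/(1 + K1/[H⁺] + K1K2/[H⁺]²) = 1/(1 + 10^+0.99 + 10^-0.89) = 0.09173
DIC = [CO2*]/α₀ = 7.518×10^-4 / 0.09173 = 8.195 mmol/kg
CA = (α₁ + 2α₂)·DIC = (0.8964 + 2×0.01182) × 8.195 = 7.54 mmol/kg

CA = 7.54 mmol/kg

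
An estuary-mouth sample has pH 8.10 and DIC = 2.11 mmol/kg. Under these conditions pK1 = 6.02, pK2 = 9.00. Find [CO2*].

α₀ = 1 / (1 + K1/[H⁺] + K1K2/[H⁺]²) = 1 / (1 + 10^+2.08 + 10^+1.18)
   = 1 / (1 + 120.23 + 15.136) = 1/136.36 = 0.007333
[CO2*] = α₀ × DIC = 0.007333 × 2.11 = 0.0155 mmol/kg = 15.5 μmol/kg

[CO2*] = 15.5 μmol/kg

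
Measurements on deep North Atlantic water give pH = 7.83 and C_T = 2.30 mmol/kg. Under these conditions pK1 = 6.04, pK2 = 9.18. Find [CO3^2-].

[CO3²⁻] = 0.0968 mmol/kg

α₂ = 1 / (1 + [H⁺]/K2 + [H⁺]²/(K1K2)) = 1 / (1 + 10^+1.35 + 10^-0.44)
   = 1 / (1 + 22.387 + 0.36308) = 1/23.750 = 0.04210
[CO3²⁻] = α₂ × DIC = 0.04210 × 2.30 = 0.0968 mmol/kg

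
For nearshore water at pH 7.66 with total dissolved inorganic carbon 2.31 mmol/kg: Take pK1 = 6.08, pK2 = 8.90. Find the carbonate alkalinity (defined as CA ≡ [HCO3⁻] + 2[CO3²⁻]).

CA = 2.38 mmol/kg

CA = [HCO3⁻] + 2[CO3²⁻] = (α₁ + 2α₂)·DIC
At pH 7.66: [H⁺]/K1 = 10^-1.58 = 0.026303, K2/[H⁺] = 10^-1.24 = 0.057544
α₁ = 1/(1 + 0.026303 + 0.057544) = 1/1.0838 = 0.9226; α₂ = α₁·K2/[H⁺] = 0.05309
α₁ + 2α₂ = 1.0288
CA = 1.0288 × 2.31 = 2.38 mmol/kg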